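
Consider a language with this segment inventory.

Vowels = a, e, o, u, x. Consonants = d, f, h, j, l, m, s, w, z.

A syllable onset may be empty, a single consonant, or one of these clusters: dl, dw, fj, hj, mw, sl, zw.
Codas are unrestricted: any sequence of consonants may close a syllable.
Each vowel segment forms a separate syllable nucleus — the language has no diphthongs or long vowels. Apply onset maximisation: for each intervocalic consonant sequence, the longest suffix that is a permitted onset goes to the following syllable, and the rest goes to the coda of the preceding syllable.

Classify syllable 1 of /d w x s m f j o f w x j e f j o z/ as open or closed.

closed

The vowels are x, o, x, e, o — 5 nuclei, so 5 syllables.
σ1/σ2 boundary: /smfj/ splits as /sm/ + /fj/ (/fj/ is the longest suffix that is a licit onset).
σ2/σ3 boundary: /fw/ splits as /f/ + /w/ (/w/ is the longest suffix that is a licit onset).
σ3/σ4 boundary: just /j/ — single C goes to the following onset.
σ4/σ5 boundary: /fj/ — entire cluster is a permitted onset → onset /fj/, coda ∅.
Syllabification: dwxsm.fjof.wx.je.fjoz.
Syllable 1 is /dwxsm/ with coda /sm/, so it is closed.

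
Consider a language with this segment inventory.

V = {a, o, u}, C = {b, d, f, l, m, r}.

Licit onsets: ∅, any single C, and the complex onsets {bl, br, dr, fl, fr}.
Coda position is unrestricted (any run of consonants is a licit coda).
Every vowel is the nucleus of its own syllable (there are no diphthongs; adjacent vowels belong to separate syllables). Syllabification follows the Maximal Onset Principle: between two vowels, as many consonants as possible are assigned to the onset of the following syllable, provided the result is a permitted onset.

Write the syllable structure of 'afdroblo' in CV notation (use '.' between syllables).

The vowels are a, o, o — 3 nuclei, so 3 syllables.
σ1/σ2 boundary: /fdr/; trying suffixes from longest down, /dr/ is the first permitted one, so coda /f/ | onset /dr/.
σ2/σ3 boundary: /bl/ — entire cluster is a permitted onset → onset /bl/, coda ∅.
Result: af.dro.blo.
Mapping each syllable to C/V: /af/ → VC, /dro/ → CCV, /blo/ → CCV.

VC.CCV.CCV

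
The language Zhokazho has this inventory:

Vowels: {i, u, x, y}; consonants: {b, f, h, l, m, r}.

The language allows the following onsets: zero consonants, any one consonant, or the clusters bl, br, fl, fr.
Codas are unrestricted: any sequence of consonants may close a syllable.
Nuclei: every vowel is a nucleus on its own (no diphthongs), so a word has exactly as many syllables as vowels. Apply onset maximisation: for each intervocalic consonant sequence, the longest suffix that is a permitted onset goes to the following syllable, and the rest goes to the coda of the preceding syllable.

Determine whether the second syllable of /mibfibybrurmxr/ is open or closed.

Nuclei (vowels): i, i, y, u, x → 5 syllables.
Between /i/ (V1) and /i/ (V2): /bf/ — longest licit onset from the right is /f/, leaving /b/ as coda.
Between /i/ (V2) and /y/ (V3): /b/ is a single consonant, so it becomes the next onset.
Between /y/ (V3) and /u/ (V4): /br/ is a licit onset in full, so it all attaches to the next syllable.
Between /u/ (V4) and /x/ (V5): /rm/ — longest licit onset from the right is /m/, leaving /r/ as coda.
Putting it together: mib.fi.by.brur.mxr.
Syllable 2 is /fi/; it ends in its nucleus with no coda, so it is open.

open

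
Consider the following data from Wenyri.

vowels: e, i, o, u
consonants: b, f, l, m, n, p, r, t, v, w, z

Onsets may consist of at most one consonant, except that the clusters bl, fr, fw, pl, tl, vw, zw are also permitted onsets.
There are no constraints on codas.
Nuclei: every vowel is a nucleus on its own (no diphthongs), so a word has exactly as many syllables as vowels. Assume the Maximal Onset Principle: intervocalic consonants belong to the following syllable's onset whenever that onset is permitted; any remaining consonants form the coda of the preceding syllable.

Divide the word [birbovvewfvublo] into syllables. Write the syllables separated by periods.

bir.bov.vewf.vu.blo

Vowels present: i, o, e, u, o; each is a nucleus, giving 5 syllables.
Between /i/ (V1) and /o/ (V2): /rb/ splits as /r/ + /b/ (/b/ is the longest suffix that is a licit onset).
Between /o/ (V2) and /e/ (V3): /vv/ splits as /v/ + /v/ (/v/ is the longest suffix that is a licit onset).
Between /e/ (V3) and /u/ (V4): /wfv/ — longest licit onset from the right is /v/, leaving /wf/ as coda.
Between /u/ (V4) and /o/ (V5): cluster /bl/ — /bl/ is itself a permitted onset, so the whole cluster goes right; preceding coda = ∅.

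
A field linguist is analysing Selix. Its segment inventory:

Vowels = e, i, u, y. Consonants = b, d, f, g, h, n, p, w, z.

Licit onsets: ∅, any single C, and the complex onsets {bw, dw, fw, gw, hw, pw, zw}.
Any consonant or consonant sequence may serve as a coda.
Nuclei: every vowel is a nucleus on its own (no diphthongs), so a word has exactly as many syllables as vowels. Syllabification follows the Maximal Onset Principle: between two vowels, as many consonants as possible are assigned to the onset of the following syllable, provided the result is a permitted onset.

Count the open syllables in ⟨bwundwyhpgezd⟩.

The vowels are u, y, e — 3 nuclei, so 3 syllables.
Between /u/ (V1) and /y/ (V2): cluster /ndw/ — the longest permitted-onset suffix is /dw/; onset = /dw/, preceding coda = /n/.
Between /y/ (V2) and /e/ (V3): /hpg/; trying suffixes from longest down, /g/ is the first permitted one, so coda /hp/ | onset /g/.
Syllabification: bwun.dwyhp.gezd.
Classifying each syllable: /bwun/ (closed), /dwyhp/ (closed), /gezd/ (closed).
Open syllables: 0.

0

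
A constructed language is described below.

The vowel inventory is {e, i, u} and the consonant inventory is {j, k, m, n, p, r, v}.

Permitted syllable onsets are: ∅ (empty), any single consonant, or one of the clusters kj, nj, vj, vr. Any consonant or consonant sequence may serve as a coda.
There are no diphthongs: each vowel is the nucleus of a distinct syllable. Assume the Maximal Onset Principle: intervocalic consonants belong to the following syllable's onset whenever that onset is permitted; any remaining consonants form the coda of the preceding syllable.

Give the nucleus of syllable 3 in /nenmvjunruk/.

The vowels are e, u, u — 3 nuclei, so 3 syllables.
The third nucleus (vowel 3 from the left) is /u/.

u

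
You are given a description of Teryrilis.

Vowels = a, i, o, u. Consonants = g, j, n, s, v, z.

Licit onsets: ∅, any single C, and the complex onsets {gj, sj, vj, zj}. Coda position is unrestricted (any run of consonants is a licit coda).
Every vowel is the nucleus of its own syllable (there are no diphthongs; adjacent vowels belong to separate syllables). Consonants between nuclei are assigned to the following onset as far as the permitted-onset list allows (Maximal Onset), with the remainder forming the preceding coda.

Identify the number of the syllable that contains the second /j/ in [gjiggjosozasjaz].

The vowels are i, o, o, a, a — 5 nuclei, so 5 syllables.
σ1/σ2 boundary: cluster /ggj/ — the longest permitted-onset suffix is /gj/; onset = /gj/, preceding coda = /g/.
σ2/σ3 boundary: /s/ is a single consonant, so it becomes the next onset.
σ3/σ4 boundary: /z/ is a single consonant, so it becomes the next onset.
σ4/σ5 boundary: /sj/ is a licit onset in full, so it all attaches to the next syllable.
Result: gjig.gjo.so.za.sjaz.
The second /j/ is in the onset of syllable 2 (/gjo/).

2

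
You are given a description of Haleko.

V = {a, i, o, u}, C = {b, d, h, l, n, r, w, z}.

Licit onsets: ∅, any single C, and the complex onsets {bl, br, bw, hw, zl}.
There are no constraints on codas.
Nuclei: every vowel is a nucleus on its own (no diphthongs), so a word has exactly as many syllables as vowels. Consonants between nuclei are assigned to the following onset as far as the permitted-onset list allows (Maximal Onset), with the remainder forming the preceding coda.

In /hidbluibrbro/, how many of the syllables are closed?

Vowels present: i, u, i, o; each is a nucleus, giving 4 syllables.
σ1/σ2 boundary: /dbl/; trying suffixes from longest down, /bl/ is the first permitted one, so coda /d/ | onset /bl/.
σ2/σ3 boundary: no consonants, so the boundary falls immediately after /u/.
σ3/σ4 boundary: /brbr/ splits as /br/ + /br/ (/br/ is the longest suffix that is a licit onset).
Result: hid.blu.ibr.bro.
Classifying each syllable: /hid/ (closed), /blu/ (open), /ibr/ (closed), /bro/ (open).
Closed syllables: 2.

2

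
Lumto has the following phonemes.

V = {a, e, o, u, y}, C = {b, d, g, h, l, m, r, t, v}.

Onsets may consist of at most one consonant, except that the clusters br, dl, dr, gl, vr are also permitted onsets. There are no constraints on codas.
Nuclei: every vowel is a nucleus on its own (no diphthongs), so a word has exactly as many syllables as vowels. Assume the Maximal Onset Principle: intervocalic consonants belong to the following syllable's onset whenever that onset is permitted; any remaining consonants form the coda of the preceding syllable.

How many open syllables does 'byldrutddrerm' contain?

0

The vowels are y, u, e — 3 nuclei, so 3 syllables.
σ1/σ2 boundary: /ldr/ splits as /l/ + /dr/ (/dr/ is the longest suffix that is a licit onset).
σ2/σ3 boundary: /tddr/ — longest licit onset from the right is /dr/, leaving /td/ as coda.
Syllabification: byl.drutd.drerm.
Classifying each syllable: /byl/ (closed), /drutd/ (closed), /drerm/ (closed).
Open syllables: 0.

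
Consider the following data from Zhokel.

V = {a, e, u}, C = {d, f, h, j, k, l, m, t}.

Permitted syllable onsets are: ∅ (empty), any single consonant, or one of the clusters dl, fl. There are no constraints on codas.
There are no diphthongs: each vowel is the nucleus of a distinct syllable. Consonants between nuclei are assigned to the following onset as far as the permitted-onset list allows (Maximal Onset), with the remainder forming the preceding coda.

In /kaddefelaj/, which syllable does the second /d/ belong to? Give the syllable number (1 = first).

Nuclei (vowels): a, e, e, a → 4 syllables.
/a…e/ gap (V1→V2): /dd/ splits as /d/ + /d/ (/d/ is the longest suffix that is a licit onset).
/e…e/ gap (V2→V3): /f/ → onset of the next syllable (single consonants are always licit onsets).
/e…a/ gap (V3→V4): /l/ → onset of the next syllable (single consonants are always licit onsets).
Syllabification: kad.de.fe.laj.
The second /d/ is in the onset of syllable 2 (/de/).

2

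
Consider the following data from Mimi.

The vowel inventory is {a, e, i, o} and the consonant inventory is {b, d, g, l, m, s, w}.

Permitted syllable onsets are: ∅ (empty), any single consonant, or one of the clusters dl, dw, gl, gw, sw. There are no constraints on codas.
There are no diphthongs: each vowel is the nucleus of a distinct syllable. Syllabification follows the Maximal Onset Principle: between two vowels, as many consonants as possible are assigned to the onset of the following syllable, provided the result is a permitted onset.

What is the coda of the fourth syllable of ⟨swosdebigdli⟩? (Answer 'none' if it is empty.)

Nuclei (vowels): o, e, i, i → 4 syllables.
σ1/σ2 boundary: /sd/ — longest licit onset from the right is /d/, leaving /s/ as coda.
σ2/σ3 boundary: just /b/ — single C goes to the following onset.
σ3/σ4 boundary: /gdl/ — longest licit onset from the right is /dl/, leaving /g/ as coda.
So the parse is swos.de.big.dli.
Syllable 4 is /dli/: onset /dl/, nucleus /i/, coda ∅.

none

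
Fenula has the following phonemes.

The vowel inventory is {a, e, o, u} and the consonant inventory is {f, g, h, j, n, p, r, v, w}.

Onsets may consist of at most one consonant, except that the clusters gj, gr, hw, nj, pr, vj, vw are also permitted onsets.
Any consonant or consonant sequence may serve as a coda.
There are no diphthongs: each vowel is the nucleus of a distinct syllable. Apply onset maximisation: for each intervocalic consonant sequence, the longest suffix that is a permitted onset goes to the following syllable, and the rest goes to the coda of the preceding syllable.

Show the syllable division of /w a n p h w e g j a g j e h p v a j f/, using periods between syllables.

Nuclei (vowels): a, e, a, e, a → 5 syllables.
Between /a/ (V1) and /e/ (V2): /nphw/ splits as /np/ + /hw/ (/hw/ is the longest suffix that is a licit onset).
Between /e/ (V2) and /a/ (V3): /gj/ — entire cluster is a permitted onset → onset /gj/, coda ∅.
Between /a/ (V3) and /e/ (V4): /gj/ — entire cluster is a permitted onset → onset /gj/, coda ∅.
Between /e/ (V4) and /a/ (V5): /hpv/; trying suffixes from longest down, /v/ is the first permitted one, so coda /hp/ | onset /v/.

wanp.hwe.gja.gjehp.vajf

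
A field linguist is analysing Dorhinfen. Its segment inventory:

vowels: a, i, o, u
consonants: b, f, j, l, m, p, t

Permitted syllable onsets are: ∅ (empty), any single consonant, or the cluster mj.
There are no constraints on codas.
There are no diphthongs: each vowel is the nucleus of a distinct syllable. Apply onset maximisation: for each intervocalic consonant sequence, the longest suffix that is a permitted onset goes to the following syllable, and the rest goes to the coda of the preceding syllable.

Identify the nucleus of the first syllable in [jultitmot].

u

The vowels are u, i, o — 3 nuclei, so 3 syllables.
The first nucleus (vowel 1 from the left) is /u/.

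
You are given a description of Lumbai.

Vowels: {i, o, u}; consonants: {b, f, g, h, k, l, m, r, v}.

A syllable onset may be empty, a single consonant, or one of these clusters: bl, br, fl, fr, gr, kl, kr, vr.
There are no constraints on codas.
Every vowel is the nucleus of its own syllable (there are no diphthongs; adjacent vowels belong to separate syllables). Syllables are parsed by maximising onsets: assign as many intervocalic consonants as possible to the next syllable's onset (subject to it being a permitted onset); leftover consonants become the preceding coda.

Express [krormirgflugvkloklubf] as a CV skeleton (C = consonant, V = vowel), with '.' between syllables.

CCVC.CVCC.CCVCC.CCV.CCVCC

The vowels are o, i, u, o, u — 5 nuclei, so 5 syllables.
V1 /o/ – V2 /i/: /rm/; trying suffixes from longest down, /m/ is the first permitted one, so coda /r/ | onset /m/.
V2 /i/ – V3 /u/: /rgfl/ splits as /rg/ + /fl/ (/fl/ is the longest suffix that is a licit onset).
V3 /u/ – V4 /o/: /gvkl/ — longest licit onset from the right is /kl/, leaving /gv/ as coda.
V4 /o/ – V5 /u/: /kl/ is a licit onset in full, so it all attaches to the next syllable.
Result: kror.mirg.flugv.klo.klubf.
Mapping each syllable to C/V: /kror/ → CCVC, /mirg/ → CVCC, /flugv/ → CCVCC, /klo/ → CCV, /klubf/ → CCVCC.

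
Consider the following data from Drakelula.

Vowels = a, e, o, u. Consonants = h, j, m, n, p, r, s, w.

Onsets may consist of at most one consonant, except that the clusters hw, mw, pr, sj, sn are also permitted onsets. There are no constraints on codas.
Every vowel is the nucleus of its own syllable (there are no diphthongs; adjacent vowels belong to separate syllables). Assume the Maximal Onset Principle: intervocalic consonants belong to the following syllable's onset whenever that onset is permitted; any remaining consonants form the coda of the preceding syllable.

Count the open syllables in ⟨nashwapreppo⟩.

2

Nuclei (vowels): a, a, e, o → 4 syllables.
/a…a/ gap (V1→V2): /shw/; trying suffixes from longest down, /hw/ is the first permitted one, so coda /s/ | onset /hw/.
/a…e/ gap (V2→V3): /pr/ — entire cluster is a permitted onset → onset /pr/, coda ∅.
/e…o/ gap (V3→V4): /pp/ — longest licit onset from the right is /p/, leaving /p/ as coda.
Syllabification: nas.hwa.prep.po.
Classifying each syllable: /nas/ (closed), /hwa/ (open), /prep/ (closed), /po/ (open).
Open syllables: 2.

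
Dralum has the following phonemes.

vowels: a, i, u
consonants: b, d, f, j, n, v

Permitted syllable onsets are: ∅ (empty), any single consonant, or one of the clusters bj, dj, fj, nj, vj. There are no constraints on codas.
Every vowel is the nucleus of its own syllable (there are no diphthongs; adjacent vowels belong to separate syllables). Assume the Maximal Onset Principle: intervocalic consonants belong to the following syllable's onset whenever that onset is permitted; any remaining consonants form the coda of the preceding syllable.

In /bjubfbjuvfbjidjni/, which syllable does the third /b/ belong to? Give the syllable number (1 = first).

2

Nuclei (vowels): u, u, i, i → 4 syllables.
σ1/σ2 boundary: /bfbj/ — longest licit onset from the right is /bj/, leaving /bf/ as coda.
σ2/σ3 boundary: cluster /vfbj/ — the longest permitted-onset suffix is /bj/; onset = /bj/, preceding coda = /vf/.
σ3/σ4 boundary: /djn/ splits as /dj/ + /n/ (/n/ is the longest suffix that is a licit onset).
So the parse is bjubf.bjuvf.bjidj.ni.
The third /b/ is in the onset of syllable 2 (/bjuvf/).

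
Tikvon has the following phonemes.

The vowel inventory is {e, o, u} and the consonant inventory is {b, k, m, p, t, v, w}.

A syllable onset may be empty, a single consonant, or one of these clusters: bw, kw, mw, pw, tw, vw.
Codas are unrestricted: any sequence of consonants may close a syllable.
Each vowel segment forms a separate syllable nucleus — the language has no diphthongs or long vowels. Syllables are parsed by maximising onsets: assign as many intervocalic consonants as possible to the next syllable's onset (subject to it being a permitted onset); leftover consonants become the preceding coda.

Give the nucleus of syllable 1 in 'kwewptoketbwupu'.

e

Vowels present: e, o, e, u, u; each is a nucleus, giving 5 syllables.
The first nucleus (vowel 1 from the left) is /e/.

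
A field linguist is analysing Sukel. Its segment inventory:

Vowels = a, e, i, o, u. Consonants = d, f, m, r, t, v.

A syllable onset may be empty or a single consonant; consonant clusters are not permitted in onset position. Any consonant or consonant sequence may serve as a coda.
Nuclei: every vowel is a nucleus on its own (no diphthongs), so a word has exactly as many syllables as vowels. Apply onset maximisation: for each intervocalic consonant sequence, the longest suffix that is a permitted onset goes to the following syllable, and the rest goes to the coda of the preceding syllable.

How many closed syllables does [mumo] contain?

Nuclei (vowels): u, o → 2 syllables.
V1 /u/ – V2 /o/: /m/ → onset of the next syllable (single consonants are always licit onsets).
Putting it together: mu.mo.
Classifying each syllable: /mu/ (open), /mo/ (open).
Closed syllables: 0.

0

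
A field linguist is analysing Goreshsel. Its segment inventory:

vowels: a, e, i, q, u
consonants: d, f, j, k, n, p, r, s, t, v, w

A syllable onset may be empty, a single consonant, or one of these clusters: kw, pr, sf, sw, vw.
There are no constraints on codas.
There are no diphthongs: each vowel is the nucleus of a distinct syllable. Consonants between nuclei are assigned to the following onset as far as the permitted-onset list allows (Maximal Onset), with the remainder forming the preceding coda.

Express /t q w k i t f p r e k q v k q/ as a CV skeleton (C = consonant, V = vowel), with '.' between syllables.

CVC.CVCC.CCV.CVC.CV

Vowels present: q, i, e, q, q; each is a nucleus, giving 5 syllables.
σ1/σ2 boundary: cluster /wk/ — the longest permitted-onset suffix is /k/; onset = /k/, preceding coda = /w/.
σ2/σ3 boundary: /tfpr/; trying suffixes from longest down, /pr/ is the first permitted one, so coda /tf/ | onset /pr/.
σ3/σ4 boundary: /k/ is a single consonant, so it becomes the next onset.
σ4/σ5 boundary: cluster /vk/ — the longest permitted-onset suffix is /k/; onset = /k/, preceding coda = /v/.
Putting it together: tqw.kitf.pre.kqv.kq.
Mapping each syllable to C/V: /tqw/ → CVC, /kitf/ → CVCC, /pre/ → CCV, /kqv/ → CVC, /kq/ → CV.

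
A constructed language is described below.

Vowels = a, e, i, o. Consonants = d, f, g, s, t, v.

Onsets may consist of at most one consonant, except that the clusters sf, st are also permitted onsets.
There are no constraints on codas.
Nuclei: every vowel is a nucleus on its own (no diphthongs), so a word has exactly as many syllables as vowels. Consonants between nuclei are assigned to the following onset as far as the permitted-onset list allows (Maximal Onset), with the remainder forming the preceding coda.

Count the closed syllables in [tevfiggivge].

Nuclei (vowels): e, i, i, e → 4 syllables.
Between /e/ (V1) and /i/ (V2): /vf/ — longest licit onset from the right is /f/, leaving /v/ as coda.
Between /i/ (V2) and /i/ (V3): /gg/; trying suffixes from longest down, /g/ is the first permitted one, so coda /g/ | onset /g/.
Between /i/ (V3) and /e/ (V4): /vg/; trying suffixes from longest down, /g/ is the first permitted one, so coda /v/ | onset /g/.
Putting it together: tev.fig.giv.ge.
Classifying each syllable: /tev/ (closed), /fig/ (closed), /giv/ (closed), /ge/ (open).
Closed syllables: 3.

3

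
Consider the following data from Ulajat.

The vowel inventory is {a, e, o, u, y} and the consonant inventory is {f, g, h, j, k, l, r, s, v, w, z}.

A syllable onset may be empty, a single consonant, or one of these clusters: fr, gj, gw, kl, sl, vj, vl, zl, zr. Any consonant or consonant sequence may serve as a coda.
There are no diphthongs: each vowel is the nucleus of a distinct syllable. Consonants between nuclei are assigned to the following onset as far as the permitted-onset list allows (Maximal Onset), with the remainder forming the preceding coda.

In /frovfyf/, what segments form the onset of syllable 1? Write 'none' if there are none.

Vowels present: o, y; each is a nucleus, giving 2 syllables.
σ1/σ2 boundary: /vf/ — longest licit onset from the right is /f/, leaving /v/ as coda.
Putting it together: frov.fyf.
Syllable 1 is /frov/: onset /fr/, nucleus /o/, coda /v/.

fr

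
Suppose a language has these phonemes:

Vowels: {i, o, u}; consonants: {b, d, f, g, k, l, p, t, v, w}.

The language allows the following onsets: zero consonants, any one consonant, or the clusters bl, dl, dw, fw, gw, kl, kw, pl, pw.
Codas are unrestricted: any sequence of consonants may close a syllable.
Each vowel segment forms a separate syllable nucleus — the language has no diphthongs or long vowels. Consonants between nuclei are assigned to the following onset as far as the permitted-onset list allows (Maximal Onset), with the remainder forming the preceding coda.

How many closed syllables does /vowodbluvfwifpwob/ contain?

4

Vowels present: o, o, u, i, o; each is a nucleus, giving 5 syllables.
V1 /o/ – V2 /o/: /w/ → onset of the next syllable (single consonants are always licit onsets).
V2 /o/ – V3 /u/: cluster /dbl/ — the longest permitted-onset suffix is /bl/; onset = /bl/, preceding coda = /d/.
V3 /u/ – V4 /i/: /vfw/; trying suffixes from longest down, /fw/ is the first permitted one, so coda /v/ | onset /fw/.
V4 /i/ – V5 /o/: cluster /fpw/ — the longest permitted-onset suffix is /pw/; onset = /pw/, preceding coda = /f/.
Result: vo.wod.bluv.fwif.pwob.
Classifying each syllable: /vo/ (open), /wod/ (closed), /bluv/ (closed), /fwif/ (closed), /pwob/ (closed).
Closed syllables: 4.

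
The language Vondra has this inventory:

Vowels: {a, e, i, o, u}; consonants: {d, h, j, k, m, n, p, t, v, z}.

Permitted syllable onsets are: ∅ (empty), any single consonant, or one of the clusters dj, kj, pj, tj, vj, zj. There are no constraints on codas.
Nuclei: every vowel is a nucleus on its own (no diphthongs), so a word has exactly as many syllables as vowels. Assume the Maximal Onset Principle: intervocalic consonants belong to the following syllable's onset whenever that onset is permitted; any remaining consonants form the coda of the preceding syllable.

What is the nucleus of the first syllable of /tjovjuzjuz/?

o

The vowels are o, u, u — 3 nuclei, so 3 syllables.
The first nucleus (vowel 1 from the left) is /o/.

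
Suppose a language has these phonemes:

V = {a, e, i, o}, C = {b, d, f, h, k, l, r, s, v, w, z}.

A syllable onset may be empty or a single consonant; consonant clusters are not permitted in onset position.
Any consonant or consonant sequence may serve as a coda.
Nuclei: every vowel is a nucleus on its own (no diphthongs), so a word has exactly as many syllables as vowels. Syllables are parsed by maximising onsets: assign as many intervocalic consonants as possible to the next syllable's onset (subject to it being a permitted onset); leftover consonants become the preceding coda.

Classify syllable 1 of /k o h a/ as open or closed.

open

Vowels present: o, a; each is a nucleus, giving 2 syllables.
σ1/σ2 boundary: just /h/ — single C goes to the following onset.
Putting it together: ko.ha.
Syllable 1 is /ko/; it ends in its nucleus with no coda, so it is open.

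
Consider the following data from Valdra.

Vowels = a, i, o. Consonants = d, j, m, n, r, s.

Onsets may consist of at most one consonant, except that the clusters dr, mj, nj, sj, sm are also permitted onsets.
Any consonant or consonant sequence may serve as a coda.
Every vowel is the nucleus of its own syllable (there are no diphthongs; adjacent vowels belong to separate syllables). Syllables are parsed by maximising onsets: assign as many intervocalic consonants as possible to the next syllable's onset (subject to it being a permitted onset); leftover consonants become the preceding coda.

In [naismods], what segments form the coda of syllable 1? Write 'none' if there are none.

none

Vowels present: a, i, o; each is a nucleus, giving 3 syllables.
Between /a/ (V1) and /i/ (V2): no consonants, so the boundary falls immediately after /a/.
Between /i/ (V2) and /o/ (V3): /sm/ is a licit onset in full, so it all attaches to the next syllable.
Syllabification: na.i.smods.
Syllable 1 is /na/: onset /n/, nucleus /a/, coda ∅.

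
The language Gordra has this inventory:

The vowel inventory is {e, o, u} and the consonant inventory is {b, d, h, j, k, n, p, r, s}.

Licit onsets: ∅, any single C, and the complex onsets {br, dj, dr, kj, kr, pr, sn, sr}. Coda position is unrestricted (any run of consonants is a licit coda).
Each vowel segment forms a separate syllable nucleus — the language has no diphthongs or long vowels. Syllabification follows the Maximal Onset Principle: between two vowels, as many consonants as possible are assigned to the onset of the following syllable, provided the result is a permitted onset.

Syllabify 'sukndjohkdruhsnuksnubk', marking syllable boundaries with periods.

Nuclei (vowels): u, o, u, u, u → 5 syllables.
/u…o/ gap (V1→V2): cluster /kndj/ — the longest permitted-onset suffix is /dj/; onset = /dj/, preceding coda = /kn/.
/o…u/ gap (V2→V3): cluster /hkdr/ — the longest permitted-onset suffix is /dr/; onset = /dr/, preceding coda = /hk/.
/u…u/ gap (V3→V4): /hsn/; trying suffixes from longest down, /sn/ is the first permitted one, so coda /h/ | onset /sn/.
/u…u/ gap (V4→V5): /ksn/; trying suffixes from longest down, /sn/ is the first permitted one, so coda /k/ | onset /sn/.

sukn.djohk.druh.snuk.snubk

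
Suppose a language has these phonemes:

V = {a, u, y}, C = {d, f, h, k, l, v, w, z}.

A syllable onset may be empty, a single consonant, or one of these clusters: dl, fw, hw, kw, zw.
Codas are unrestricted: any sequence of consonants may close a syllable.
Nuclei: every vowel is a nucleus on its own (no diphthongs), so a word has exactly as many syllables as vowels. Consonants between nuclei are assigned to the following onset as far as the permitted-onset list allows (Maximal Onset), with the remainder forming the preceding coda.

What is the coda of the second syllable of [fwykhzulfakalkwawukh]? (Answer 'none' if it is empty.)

Nuclei (vowels): y, u, a, a, a, u → 6 syllables.
Between /y/ (V1) and /u/ (V2): /khz/ — longest licit onset from the right is /z/, leaving /kh/ as coda.
Between /u/ (V2) and /a/ (V3): /lf/ — longest licit onset from the right is /f/, leaving /l/ as coda.
Between /a/ (V3) and /a/ (V4): /k/ → onset of the next syllable (single consonants are always licit onsets).
Between /a/ (V4) and /a/ (V5): /lkw/ — longest licit onset from the right is /kw/, leaving /l/ as coda.
Between /a/ (V5) and /u/ (V6): /w/ → onset of the next syllable (single consonants are always licit onsets).
So the parse is fwykh.zul.fa.kal.kwa.wukh.
Syllable 2 is /zul/: onset /z/, nucleus /u/, coda /l/.

l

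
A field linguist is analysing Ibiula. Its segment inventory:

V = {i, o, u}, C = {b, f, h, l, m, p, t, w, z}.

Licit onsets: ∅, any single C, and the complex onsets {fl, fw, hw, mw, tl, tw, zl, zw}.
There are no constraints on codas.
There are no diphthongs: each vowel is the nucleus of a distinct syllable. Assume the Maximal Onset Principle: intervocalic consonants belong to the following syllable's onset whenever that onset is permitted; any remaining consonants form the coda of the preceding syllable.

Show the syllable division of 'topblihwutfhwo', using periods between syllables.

Nuclei (vowels): o, i, u, o → 4 syllables.
Between /o/ (V1) and /i/ (V2): /pbl/ — longest licit onset from the right is /l/, leaving /pb/ as coda.
Between /i/ (V2) and /u/ (V3): cluster /hw/ — /hw/ is itself a permitted onset, so the whole cluster goes right; preceding coda = ∅.
Between /u/ (V3) and /o/ (V4): cluster /tfhw/ — the longest permitted-onset suffix is /hw/; onset = /hw/, preceding coda = /tf/.

topb.li.hwutf.hwo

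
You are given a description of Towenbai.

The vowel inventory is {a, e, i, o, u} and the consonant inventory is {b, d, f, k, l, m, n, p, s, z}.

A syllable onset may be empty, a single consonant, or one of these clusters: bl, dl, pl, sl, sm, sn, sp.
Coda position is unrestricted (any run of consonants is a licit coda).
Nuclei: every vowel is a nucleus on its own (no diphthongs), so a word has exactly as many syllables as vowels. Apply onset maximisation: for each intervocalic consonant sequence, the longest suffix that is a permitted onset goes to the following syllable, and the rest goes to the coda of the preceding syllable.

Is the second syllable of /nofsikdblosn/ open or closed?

Vowels present: o, i, o; each is a nucleus, giving 3 syllables.
Between /o/ (V1) and /i/ (V2): /fs/; trying suffixes from longest down, /s/ is the first permitted one, so coda /f/ | onset /s/.
Between /i/ (V2) and /o/ (V3): /kdbl/ — longest licit onset from the right is /bl/, leaving /kd/ as coda.
So the parse is nof.sikd.blosn.
Syllable 2 is /sikd/ with coda /kd/, so it is closed.

closed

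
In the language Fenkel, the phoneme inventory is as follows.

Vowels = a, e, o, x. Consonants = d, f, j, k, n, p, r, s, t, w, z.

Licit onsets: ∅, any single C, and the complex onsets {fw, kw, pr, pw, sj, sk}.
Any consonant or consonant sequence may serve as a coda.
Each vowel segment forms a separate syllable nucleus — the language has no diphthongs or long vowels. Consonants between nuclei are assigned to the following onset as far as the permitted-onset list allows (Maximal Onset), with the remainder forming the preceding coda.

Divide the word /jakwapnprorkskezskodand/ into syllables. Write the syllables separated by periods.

The vowels are a, a, o, e, o, a — 6 nuclei, so 6 syllables.
/a…a/ gap (V1→V2): /kw/ — entire cluster is a permitted onset → onset /kw/, coda ∅.
/a…o/ gap (V2→V3): cluster /pnpr/ — the longest permitted-onset suffix is /pr/; onset = /pr/, preceding coda = /pn/.
/o…e/ gap (V3→V4): cluster /rksk/ — the longest permitted-onset suffix is /sk/; onset = /sk/, preceding coda = /rk/.
/e…o/ gap (V4→V5): /zsk/ splits as /z/ + /sk/ (/sk/ is the longest suffix that is a licit onset).
/o…a/ gap (V5→V6): /d/ → onset of the next syllable (single consonants are always licit onsets).

ja.kwapn.prork.skez.sko.dand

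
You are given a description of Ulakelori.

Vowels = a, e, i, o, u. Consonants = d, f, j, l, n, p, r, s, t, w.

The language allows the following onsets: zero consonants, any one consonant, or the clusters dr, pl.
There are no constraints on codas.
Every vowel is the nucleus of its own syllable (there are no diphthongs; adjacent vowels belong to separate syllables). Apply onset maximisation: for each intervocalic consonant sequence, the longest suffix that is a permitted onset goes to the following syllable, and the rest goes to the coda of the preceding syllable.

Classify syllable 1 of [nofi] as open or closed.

open

The vowels are o, i — 2 nuclei, so 2 syllables.
V1 /o/ – V2 /i/: /f/ is a single consonant, so it becomes the next onset.
Syllabification: no.fi.
Syllable 1 is /no/; it ends in its nucleus with no coda, so it is open.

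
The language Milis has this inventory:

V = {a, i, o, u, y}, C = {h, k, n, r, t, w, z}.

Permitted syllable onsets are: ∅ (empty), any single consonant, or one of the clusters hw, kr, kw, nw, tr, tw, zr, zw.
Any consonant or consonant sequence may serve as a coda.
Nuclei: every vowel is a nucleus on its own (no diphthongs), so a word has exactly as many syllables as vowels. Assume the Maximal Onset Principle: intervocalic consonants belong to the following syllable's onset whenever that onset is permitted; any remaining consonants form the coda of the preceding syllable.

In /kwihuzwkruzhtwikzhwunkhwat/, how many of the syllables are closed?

5

Nuclei (vowels): i, u, u, i, u, a → 6 syllables.
σ1/σ2 boundary: just /h/ — single C goes to the following onset.
σ2/σ3 boundary: /zwkr/ — longest licit onset from the right is /kr/, leaving /zw/ as coda.
σ3/σ4 boundary: /zhtw/ — longest licit onset from the right is /tw/, leaving /zh/ as coda.
σ4/σ5 boundary: cluster /kzhw/ — the longest permitted-onset suffix is /hw/; onset = /hw/, preceding coda = /kz/.
σ5/σ6 boundary: /nkhw/ splits as /nk/ + /hw/ (/hw/ is the longest suffix that is a licit onset).
Syllabification: kwi.huzw.kruzh.twikz.hwunk.hwat.
Classifying each syllable: /kwi/ (open), /huzw/ (closed), /kruzh/ (closed), /twikz/ (closed), /hwunk/ (closed), /hwat/ (closed).
Closed syllables: 5.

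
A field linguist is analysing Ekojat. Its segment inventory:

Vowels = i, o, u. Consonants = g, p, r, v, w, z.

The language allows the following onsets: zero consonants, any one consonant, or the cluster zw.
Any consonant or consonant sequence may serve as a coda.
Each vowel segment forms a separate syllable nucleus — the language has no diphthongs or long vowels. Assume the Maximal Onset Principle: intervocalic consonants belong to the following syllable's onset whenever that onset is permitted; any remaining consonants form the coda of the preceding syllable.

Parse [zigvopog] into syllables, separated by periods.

The vowels are i, o, o — 3 nuclei, so 3 syllables.
/i…o/ gap (V1→V2): /gv/ — longest licit onset from the right is /v/, leaving /g/ as coda.
/o…o/ gap (V2→V3): just /p/ — single C goes to the following onset.

zig.vo.pog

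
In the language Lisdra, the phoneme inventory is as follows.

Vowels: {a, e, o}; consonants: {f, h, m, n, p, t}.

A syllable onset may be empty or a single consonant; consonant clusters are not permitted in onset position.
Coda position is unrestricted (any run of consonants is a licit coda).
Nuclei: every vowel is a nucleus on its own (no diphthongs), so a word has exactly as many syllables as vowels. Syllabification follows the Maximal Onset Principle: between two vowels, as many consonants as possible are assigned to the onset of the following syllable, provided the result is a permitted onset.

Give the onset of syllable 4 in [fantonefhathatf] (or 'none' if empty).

Nuclei (vowels): a, o, e, a, a → 5 syllables.
V1 /a/ – V2 /o/: /nt/ — longest licit onset from the right is /t/, leaving /n/ as coda.
V2 /o/ – V3 /e/: /n/ is a single consonant, so it becomes the next onset.
V3 /e/ – V4 /a/: /fh/ splits as /f/ + /h/ (/h/ is the longest suffix that is a licit onset).
V4 /a/ – V5 /a/: /th/ splits as /t/ + /h/ (/h/ is the longest suffix that is a licit onset).
So the parse is fan.to.nef.hat.hatf.
Syllable 4 is /hat/: onset /h/, nucleus /a/, coda /t/.

h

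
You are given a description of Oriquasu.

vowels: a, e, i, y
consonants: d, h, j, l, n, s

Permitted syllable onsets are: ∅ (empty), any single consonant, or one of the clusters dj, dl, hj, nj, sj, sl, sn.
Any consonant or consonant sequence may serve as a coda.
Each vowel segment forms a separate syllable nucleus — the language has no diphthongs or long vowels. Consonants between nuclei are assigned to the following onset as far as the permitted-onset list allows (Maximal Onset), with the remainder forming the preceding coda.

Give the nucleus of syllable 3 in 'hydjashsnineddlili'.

Vowels present: y, a, i, e, i, i; each is a nucleus, giving 6 syllables.
The third nucleus (vowel 3 from the left) is /i/.

i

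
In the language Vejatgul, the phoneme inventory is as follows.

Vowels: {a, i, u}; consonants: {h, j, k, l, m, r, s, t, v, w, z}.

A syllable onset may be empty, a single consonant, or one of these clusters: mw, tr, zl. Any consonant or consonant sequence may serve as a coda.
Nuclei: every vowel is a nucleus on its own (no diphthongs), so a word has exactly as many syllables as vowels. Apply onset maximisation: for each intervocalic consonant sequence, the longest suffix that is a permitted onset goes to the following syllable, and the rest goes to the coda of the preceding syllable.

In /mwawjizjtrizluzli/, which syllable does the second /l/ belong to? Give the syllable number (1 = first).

Nuclei (vowels): a, i, i, u, i → 5 syllables.
V1 /a/ – V2 /i/: /wj/ — longest licit onset from the right is /j/, leaving /w/ as coda.
V2 /i/ – V3 /i/: /zjtr/; trying suffixes from longest down, /tr/ is the first permitted one, so coda /zj/ | onset /tr/.
V3 /i/ – V4 /u/: cluster /zl/ — /zl/ is itself a permitted onset, so the whole cluster goes right; preceding coda = ∅.
V4 /u/ – V5 /i/: /zl/ — entire cluster is a permitted onset → onset /zl/, coda ∅.
So the parse is mwaw.jizj.tri.zlu.zli.
The second /l/ is in the onset of syllable 5 (/zli/).

5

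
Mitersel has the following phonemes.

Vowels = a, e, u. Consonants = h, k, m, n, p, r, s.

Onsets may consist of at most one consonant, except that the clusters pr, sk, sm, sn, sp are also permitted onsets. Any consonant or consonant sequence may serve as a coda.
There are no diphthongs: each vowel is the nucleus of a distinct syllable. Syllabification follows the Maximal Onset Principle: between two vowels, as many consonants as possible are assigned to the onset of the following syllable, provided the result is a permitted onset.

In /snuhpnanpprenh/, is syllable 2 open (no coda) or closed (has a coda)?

closed

The vowels are u, a, e — 3 nuclei, so 3 syllables.
Between /u/ (V1) and /a/ (V2): /hpn/; trying suffixes from longest down, /n/ is the first permitted one, so coda /hp/ | onset /n/.
Between /a/ (V2) and /e/ (V3): cluster /nppr/ — the longest permitted-onset suffix is /pr/; onset = /pr/, preceding coda = /np/.
Result: snuhp.nanp.prenh.
Syllable 2 is /nanp/ with coda /np/, so it is closed.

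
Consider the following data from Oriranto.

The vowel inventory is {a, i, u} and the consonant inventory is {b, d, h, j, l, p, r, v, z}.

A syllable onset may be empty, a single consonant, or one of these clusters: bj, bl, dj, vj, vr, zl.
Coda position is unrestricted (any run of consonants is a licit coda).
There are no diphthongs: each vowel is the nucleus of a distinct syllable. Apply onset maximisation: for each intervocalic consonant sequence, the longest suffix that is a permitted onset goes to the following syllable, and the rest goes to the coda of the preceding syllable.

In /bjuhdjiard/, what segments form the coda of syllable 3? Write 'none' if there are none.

Vowels present: u, i, a; each is a nucleus, giving 3 syllables.
σ1/σ2 boundary: /hdj/; trying suffixes from longest down, /dj/ is the first permitted one, so coda /h/ | onset /dj/.
σ2/σ3 boundary: hiatus — the boundary sits between the two vowels.
Syllabification: bjuh.dji.ard.
Syllable 3 is /ard/: onset ∅, nucleus /a/, coda /rd/.

rd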